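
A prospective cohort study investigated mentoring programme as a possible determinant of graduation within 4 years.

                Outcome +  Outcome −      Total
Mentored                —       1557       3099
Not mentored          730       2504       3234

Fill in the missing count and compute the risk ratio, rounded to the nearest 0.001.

2.204

The missing cell is in the exposed row: 3099 − 1557 = 1542.
So a = 1542, b = 1557, c = 730, d = 2504.
RR = [a/(a+b)] / [c/(c+d)] = (1542/3099) / (730/3234) = 0.49758/0.22573 = 2.20435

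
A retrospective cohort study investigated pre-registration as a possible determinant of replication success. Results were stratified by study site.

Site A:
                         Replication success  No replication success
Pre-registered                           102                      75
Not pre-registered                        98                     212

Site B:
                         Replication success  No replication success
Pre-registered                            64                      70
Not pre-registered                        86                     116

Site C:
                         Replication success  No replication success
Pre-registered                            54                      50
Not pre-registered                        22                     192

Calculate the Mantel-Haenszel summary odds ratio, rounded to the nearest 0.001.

2.717

OR_MH = Σ(aᵢdᵢ/nᵢ) / Σ(bᵢcᵢ/nᵢ), where nᵢ is the stratum total.
Stratum 1 (Site A): n = 487; a·d/n = 102·212/487 = 44.4025; b·c/n = 75·98/487 = 15.0924
Stratum 2 (Site B): n = 336; a·d/n = 64·116/336 = 22.0952; b·c/n = 70·86/336 = 17.9167
Stratum 3 (Site C): n = 318; a·d/n = 54·192/318 = 32.6038; b·c/n = 50·22/318 = 3.4591
OR_MH = (44.4025 + 22.0952 + 32.6038) / (15.0924 + 17.9167 + 3.4591) = 99.1015 / 36.4682 = 2.71748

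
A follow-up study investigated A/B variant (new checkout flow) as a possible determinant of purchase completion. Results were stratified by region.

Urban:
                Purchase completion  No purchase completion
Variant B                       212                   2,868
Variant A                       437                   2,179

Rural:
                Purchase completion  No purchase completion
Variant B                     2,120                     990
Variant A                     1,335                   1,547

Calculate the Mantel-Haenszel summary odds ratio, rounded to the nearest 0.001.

1.426

OR_MH = Σ(aᵢdᵢ/nᵢ) / Σ(bᵢcᵢ/nᵢ), where nᵢ is the stratum total.
Stratum 1 (Urban): n = 5696; a·d/n = 212·2179/5696 = 81.1004; b·c/n = 2868·437/5696 = 220.0344
Stratum 2 (Rural): n = 5992; a·d/n = 2120·1547/5992 = 547.3364; b·c/n = 990·1335/5992 = 220.5691
OR_MH = (81.1004 + 547.3364) / (220.0344 + 220.5691) = 628.4369 / 440.6035 = 1.42631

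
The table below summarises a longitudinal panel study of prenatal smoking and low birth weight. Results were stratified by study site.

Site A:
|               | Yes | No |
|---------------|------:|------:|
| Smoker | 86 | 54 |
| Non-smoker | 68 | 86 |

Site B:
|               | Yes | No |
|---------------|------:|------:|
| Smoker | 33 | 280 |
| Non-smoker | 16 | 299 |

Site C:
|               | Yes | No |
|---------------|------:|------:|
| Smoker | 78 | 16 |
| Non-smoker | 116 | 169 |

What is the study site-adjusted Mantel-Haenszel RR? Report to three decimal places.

1.740

RR_MH = Σ(aᵢ·n₀ᵢ/nᵢ) / Σ(cᵢ·n₁ᵢ/nᵢ), with n₁ᵢ = aᵢ+bᵢ (exposed), n₀ᵢ = cᵢ+dᵢ (unexposed), nᵢ = n₁ᵢ+n₀ᵢ.
Stratum 1 (Site A): n₁ = 140, n₀ = 154, n = 294; a·n₀/n = 86·154/294 = 45.0476; c·n₁/n = 68·140/294 = 32.3810
Stratum 2 (Site B): n₁ = 313, n₀ = 315, n = 628; a·n₀/n = 33·315/628 = 16.5525; c·n₁/n = 16·313/628 = 7.9745
Stratum 3 (Site C): n₁ = 94, n₀ = 285, n = 379; a·n₀/n = 78·285/379 = 58.6544; c·n₁/n = 116·94/379 = 28.7704
RR_MH = (45.0476 + 16.5525 + 58.6544) / (32.3810 + 7.9745 + 28.7704) = 120.2545 / 69.1259 = 1.73964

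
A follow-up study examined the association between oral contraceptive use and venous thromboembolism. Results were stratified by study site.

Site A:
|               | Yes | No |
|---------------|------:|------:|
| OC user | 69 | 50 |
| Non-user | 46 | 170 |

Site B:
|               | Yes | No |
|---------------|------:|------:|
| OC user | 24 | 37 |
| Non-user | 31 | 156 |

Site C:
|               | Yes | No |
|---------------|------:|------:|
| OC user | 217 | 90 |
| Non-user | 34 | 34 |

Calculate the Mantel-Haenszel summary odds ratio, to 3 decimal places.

3.551

OR_MH = Σ(aᵢdᵢ/nᵢ) / Σ(bᵢcᵢ/nᵢ), where nᵢ is the stratum total.
Stratum 1 (Site A): n = 335; a·d/n = 69·170/335 = 35.0149; b·c/n = 50·46/335 = 6.8657
Stratum 2 (Site B): n = 248; a·d/n = 24·156/248 = 15.0968; b·c/n = 37·31/248 = 4.6250
Stratum 3 (Site C): n = 375; a·d/n = 217·34/375 = 19.6747; b·c/n = 90·34/375 = 8.1600
OR_MH = (35.0149 + 15.0968 + 19.6747) / (6.8657 + 4.6250 + 8.1600) = 69.7864 / 19.6507 = 3.55135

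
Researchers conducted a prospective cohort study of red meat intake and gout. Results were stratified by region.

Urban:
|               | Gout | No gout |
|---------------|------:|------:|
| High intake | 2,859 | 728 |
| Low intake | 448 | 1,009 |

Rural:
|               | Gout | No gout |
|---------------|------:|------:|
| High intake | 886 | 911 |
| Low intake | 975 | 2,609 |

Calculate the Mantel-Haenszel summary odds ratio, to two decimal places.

4.36

OR_MH = Σ(aᵢdᵢ/nᵢ) / Σ(bᵢcᵢ/nᵢ), where nᵢ is the stratum total.
Stratum 1 (Urban): n = 5044; a·d/n = 2859·1009/5044 = 571.9134; b·c/n = 728·448/5044 = 64.6598
Stratum 2 (Rural): n = 5381; a·d/n = 886·2609/5381 = 429.5807; b·c/n = 911·975/5381 = 165.0669
OR_MH = (571.9134 + 429.5807) / (64.6598 + 165.0669) = 1001.4941 / 229.7267 = 4.35950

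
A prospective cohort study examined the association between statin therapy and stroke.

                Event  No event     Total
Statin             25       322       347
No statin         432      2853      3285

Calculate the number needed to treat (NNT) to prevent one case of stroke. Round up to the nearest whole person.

17

Risk in treated group = 25/347 = 0.07205; risk in control = 432/3285 = 0.13151.
Absolute risk reduction = 0.13151 − 0.07205 = 0.05946
NNT = 1 / ARR = 1 / 0.05946 = 16.818 → round up → 17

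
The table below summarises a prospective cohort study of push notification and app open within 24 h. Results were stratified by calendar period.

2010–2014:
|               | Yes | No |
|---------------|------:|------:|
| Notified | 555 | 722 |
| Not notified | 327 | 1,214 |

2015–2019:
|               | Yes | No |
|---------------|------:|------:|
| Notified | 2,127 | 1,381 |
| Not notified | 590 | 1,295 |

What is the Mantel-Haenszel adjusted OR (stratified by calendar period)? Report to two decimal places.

OR_MH = Σ(aᵢdᵢ/nᵢ) / Σ(bᵢcᵢ/nᵢ), where nᵢ is the stratum total.
Stratum 1 (2010–2014): n = 2818; a·d/n = 555·1214/2818 = 239.0951; b·c/n = 722·327/2818 = 83.7807
Stratum 2 (2015–2019): n = 5393; a·d/n = 2127·1295/5393 = 510.7482; b·c/n = 1381·590/5393 = 151.0829
OR_MH = (239.0951 + 510.7482) / (83.7807 + 151.0829) = 749.8433 / 234.8636 = 3.19268

3.19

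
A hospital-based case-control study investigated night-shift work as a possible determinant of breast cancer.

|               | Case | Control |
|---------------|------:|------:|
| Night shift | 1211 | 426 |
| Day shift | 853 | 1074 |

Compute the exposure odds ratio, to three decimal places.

3.579

Cells: a = 1211, b = 426, c = 853, d = 1074.
OR = (a·d)/(b·c) = (1211 × 1074) / (426 × 853) = 1300614 / 363378 = 3.57923
The odds of breast cancer are about 3.58 times as high in the night shift group.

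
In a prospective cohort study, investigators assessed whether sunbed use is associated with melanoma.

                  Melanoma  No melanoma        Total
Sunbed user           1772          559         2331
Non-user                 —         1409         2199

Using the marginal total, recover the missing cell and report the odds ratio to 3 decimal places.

The missing cell is in the unexposed row: 2199 − 1409 = 790.
So a = 1772, b = 559, c = 790, d = 1409.
OR = (a·d)/(b·c) = (1772 × 1409) / (559 × 790) = 2496748 / 441610 = 5.65374

5.654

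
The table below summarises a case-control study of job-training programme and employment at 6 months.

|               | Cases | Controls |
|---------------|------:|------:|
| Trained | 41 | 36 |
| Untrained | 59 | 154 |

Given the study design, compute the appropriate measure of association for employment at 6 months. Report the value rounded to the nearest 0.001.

Cells: a = 41, b = 36, c = 59, d = 154.
This is a case-control study: participants were sampled on outcome status, so risks in the source population cannot be estimated directly — relative risk is not valid here. The odds ratio is the appropriate measure.
OR = (a·d)/(b·c) = (41 × 154) / (36 × 59) = 6314 / 2124 = 2.97269

2.973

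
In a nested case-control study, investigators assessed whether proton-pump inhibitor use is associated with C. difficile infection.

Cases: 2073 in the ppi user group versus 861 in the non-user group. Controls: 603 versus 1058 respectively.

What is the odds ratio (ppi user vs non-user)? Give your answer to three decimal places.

From the description: a = 2073, b = 603, c = 861, d = 1058.
OR = (a·d)/(b·c) = (2073 × 1058) / (603 × 861) = 2193234 / 519183 = 4.22439
The odds of C. difficile infection are about 4.22 times as high in the ppi user group.

4.224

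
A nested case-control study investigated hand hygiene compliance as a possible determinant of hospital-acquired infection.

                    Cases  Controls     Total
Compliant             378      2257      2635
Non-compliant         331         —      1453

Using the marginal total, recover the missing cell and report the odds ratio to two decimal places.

The missing cell is in the unexposed row: 1453 − 331 = 1122.
So a = 378, b = 2257, c = 331, d = 1122.
OR = (a·d)/(b·c) = (378 × 1122) / (2257 × 331) = 424116 / 747067 = 0.56771

0.57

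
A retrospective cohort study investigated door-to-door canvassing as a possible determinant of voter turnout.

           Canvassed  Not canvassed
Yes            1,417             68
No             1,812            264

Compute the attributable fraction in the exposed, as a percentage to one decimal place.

Reading the table with exposure as columns: a = 1417 (Canvassed, case), b = 1812 (Canvassed, non-case), c = 68 (Not canvassed, case), d = 264.
Risk in exposed = 1417/3229 = 0.43884; risk in unexposed = 68/332 = 0.20482.
RR = 0.43884/0.20482 = 2.14255
AR% = (RR − 1)/RR × 100 = (2.14255 − 1)/2.14255 × 100 = 53.3266%

53.3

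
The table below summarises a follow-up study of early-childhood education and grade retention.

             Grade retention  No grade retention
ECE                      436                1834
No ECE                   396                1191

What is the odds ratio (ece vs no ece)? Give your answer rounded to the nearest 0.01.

Cells: a = 436, b = 1834, c = 396, d = 1191.
OR = (a·d)/(b·c) = (436 × 1191) / (1834 × 396) = 519276 / 726264 = 0.71500
Exposure is associated with lower odds of grade retention (OR = 0.71 < 1).

0.71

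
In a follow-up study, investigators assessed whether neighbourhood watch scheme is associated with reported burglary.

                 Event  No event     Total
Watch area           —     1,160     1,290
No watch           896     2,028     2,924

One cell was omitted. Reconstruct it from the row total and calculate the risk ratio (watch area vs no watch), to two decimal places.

0.33

The missing cell is in the exposed row: 1290 − 1160 = 130.
So a = 130, b = 1160, c = 896, d = 2028.
RR = [a/(a+b)] / [c/(c+d)] = (130/1290) / (896/2924) = 0.10078/0.30643 = 0.32887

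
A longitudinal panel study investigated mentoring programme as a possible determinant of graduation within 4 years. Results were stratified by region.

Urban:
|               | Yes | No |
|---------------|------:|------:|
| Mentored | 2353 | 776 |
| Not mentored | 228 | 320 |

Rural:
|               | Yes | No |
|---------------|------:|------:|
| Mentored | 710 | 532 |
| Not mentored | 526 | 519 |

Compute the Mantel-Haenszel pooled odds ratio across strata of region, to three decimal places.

2.146

OR_MH = Σ(aᵢdᵢ/nᵢ) / Σ(bᵢcᵢ/nᵢ), where nᵢ is the stratum total.
Stratum 1 (Urban): n = 3677; a·d/n = 2353·320/3677 = 204.7756; b·c/n = 776·228/3677 = 48.1175
Stratum 2 (Rural): n = 2287; a·d/n = 710·519/2287 = 161.1237; b·c/n = 532·526/2287 = 122.3577
OR_MH = (204.7756 + 161.1237) / (48.1175 + 122.3577) = 365.8994 / 170.4752 = 2.14635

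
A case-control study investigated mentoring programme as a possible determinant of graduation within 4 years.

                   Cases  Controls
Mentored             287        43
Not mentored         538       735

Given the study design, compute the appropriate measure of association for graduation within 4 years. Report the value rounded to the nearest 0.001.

9.118

Cells: a = 287, b = 43, c = 538, d = 735.
This is a case-control study: participants were sampled on outcome status, so risks in the source population cannot be estimated directly — relative risk is not valid here. The odds ratio is the appropriate measure.
OR = (a·d)/(b·c) = (287 × 735) / (43 × 538) = 210945 / 23134 = 9.11840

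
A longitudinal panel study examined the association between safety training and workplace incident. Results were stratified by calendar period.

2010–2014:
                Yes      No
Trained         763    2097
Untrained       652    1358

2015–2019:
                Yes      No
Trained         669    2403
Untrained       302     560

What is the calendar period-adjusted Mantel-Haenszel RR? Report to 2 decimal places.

0.75

RR_MH = Σ(aᵢ·n₀ᵢ/nᵢ) / Σ(cᵢ·n₁ᵢ/nᵢ), with n₁ᵢ = aᵢ+bᵢ (exposed), n₀ᵢ = cᵢ+dᵢ (unexposed), nᵢ = n₁ᵢ+n₀ᵢ.
Stratum 1 (2010–2014): n₁ = 2860, n₀ = 2010, n = 4870; a·n₀/n = 763·2010/4870 = 314.9138; c·n₁/n = 652·2860/4870 = 382.8994
Stratum 2 (2015–2019): n₁ = 3072, n₀ = 862, n = 3934; a·n₀/n = 669·862/3934 = 146.5882; c·n₁/n = 302·3072/3934 = 235.8271
RR_MH = (314.9138 + 146.5882) / (382.8994 + 235.8271) = 461.5020 / 618.7265 = 0.74589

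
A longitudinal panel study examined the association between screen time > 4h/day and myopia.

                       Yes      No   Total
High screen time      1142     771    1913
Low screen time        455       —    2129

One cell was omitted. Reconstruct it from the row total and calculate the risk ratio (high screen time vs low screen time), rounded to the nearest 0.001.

The missing cell is in the unexposed row: 2129 − 455 = 1674.
So a = 1142, b = 771, c = 455, d = 1674.
RR = [a/(a+b)] / [c/(c+d)] = (1142/1913) / (455/2129) = 0.59697/0.21372 = 2.79329

2.793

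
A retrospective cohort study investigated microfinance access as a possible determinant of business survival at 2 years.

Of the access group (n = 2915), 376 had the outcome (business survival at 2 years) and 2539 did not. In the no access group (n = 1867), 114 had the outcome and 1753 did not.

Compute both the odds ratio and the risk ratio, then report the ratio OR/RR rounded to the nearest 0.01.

From the description: a = 376, b = 2539, c = 114, d = 1753.
OR = (376·1753)/(2539·114) = 659128/289446 = 2.27721
Risk in exposed = 376/2915 = 0.12899; risk in unexposed = 114/1867 = 0.06106; RR = 2.11246
OR/RR = 2.27721 / 2.11246 = 1.07799
The outcome is not rare, so the OR lies further from 1 than the RR.

1.08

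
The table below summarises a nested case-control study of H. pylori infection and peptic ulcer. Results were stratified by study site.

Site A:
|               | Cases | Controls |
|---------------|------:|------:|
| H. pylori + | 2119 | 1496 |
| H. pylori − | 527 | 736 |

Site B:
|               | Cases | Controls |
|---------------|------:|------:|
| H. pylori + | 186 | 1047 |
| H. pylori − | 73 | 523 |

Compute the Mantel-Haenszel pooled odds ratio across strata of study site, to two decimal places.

OR_MH = Σ(aᵢdᵢ/nᵢ) / Σ(bᵢcᵢ/nᵢ), where nᵢ is the stratum total.
Stratum 1 (Site A): n = 4878; a·d/n = 2119·736/4878 = 319.7179; b·c/n = 1496·527/4878 = 161.6220
Stratum 2 (Site B): n = 1829; a·d/n = 186·523/1829 = 53.1864; b·c/n = 1047·73/1829 = 41.7884
OR_MH = (319.7179 + 53.1864) / (161.6220 + 41.7884) = 372.9044 / 203.4104 = 1.83326

1.83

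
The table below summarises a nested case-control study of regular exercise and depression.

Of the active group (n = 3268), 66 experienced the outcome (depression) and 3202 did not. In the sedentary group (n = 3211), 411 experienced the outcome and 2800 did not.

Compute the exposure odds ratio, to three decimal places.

From the description: a = 66, b = 3202, c = 411, d = 2800.
OR = (a·d)/(b·c) = (66 × 2800) / (3202 × 411) = 184800 / 1316022 = 0.14042
Exposure is associated with lower odds of depression (OR = 0.14 < 1).

0.140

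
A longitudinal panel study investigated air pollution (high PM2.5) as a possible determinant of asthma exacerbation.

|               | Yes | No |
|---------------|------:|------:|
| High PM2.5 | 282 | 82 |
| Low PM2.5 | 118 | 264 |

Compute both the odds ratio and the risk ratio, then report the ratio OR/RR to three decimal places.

Cells: a = 282, b = 82, c = 118, d = 264.
OR = (282·264)/(82·118) = 74448/9676 = 7.69409
Risk in exposed = 282/364 = 0.77473; risk in unexposed = 118/382 = 0.30890; RR = 2.50801
OR/RR = 7.69409 / 2.50801 = 3.06781
The outcome is not rare, so the OR lies further from 1 than the RR.

3.068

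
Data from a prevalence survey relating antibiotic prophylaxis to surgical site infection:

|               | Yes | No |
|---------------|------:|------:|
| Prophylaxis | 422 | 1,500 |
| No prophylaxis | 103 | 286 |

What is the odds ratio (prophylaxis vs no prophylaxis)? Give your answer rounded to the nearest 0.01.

Cells: a = 422, b = 1500, c = 103, d = 286.
OR = (a·d)/(b·c) = (422 × 286) / (1500 × 103) = 120692 / 154500 = 0.78118
Exposure is associated with lower odds of surgical site infection (OR = 0.78 < 1).

0.78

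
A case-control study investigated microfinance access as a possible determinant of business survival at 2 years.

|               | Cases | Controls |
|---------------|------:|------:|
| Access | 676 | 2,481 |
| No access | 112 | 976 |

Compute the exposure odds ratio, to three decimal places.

2.374

Cells: a = 676, b = 2481, c = 112, d = 976.
OR = (a·d)/(b·c) = (676 × 976) / (2481 × 112) = 659776 / 277872 = 2.37439
The odds of business survival at 2 years are about 2.37 times as high in the access group.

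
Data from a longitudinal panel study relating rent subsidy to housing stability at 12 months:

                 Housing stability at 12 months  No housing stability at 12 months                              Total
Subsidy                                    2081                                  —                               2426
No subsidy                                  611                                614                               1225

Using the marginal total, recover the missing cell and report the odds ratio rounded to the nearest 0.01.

6.06

The missing cell is in the exposed row: 2426 − 2081 = 345.
So a = 2081, b = 345, c = 611, d = 614.
OR = (a·d)/(b·c) = (2081 × 614) / (345 × 611) = 1277734 / 210795 = 6.06150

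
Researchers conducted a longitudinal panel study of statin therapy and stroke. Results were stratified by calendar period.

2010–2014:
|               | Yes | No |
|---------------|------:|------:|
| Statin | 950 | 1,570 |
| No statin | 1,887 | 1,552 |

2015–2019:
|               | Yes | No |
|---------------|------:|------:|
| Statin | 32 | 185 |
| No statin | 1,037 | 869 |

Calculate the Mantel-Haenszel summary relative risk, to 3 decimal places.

0.638

RR_MH = Σ(aᵢ·n₀ᵢ/nᵢ) / Σ(cᵢ·n₁ᵢ/nᵢ), with n₁ᵢ = aᵢ+bᵢ (exposed), n₀ᵢ = cᵢ+dᵢ (unexposed), nᵢ = n₁ᵢ+n₀ᵢ.
Stratum 1 (2010–2014): n₁ = 2520, n₀ = 3439, n = 5959; a·n₀/n = 950·3439/5959 = 548.2547; c·n₁/n = 1887·2520/5959 = 797.9930
Stratum 2 (2015–2019): n₁ = 217, n₀ = 1906, n = 2123; a·n₀/n = 32·1906/2123 = 28.7292; c·n₁/n = 1037·217/2123 = 105.9958
RR_MH = (548.2547 + 28.7292) / (797.9930 + 105.9958) = 576.9839 / 903.9887 = 0.63826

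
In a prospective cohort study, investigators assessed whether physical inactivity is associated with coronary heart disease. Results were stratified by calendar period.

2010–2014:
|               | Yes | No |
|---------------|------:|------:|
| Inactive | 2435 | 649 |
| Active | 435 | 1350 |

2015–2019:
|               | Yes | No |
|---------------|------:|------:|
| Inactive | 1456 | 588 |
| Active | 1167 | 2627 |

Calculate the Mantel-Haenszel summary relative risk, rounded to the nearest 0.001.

RR_MH = Σ(aᵢ·n₀ᵢ/nᵢ) / Σ(cᵢ·n₁ᵢ/nᵢ), with n₁ᵢ = aᵢ+bᵢ (exposed), n₀ᵢ = cᵢ+dᵢ (unexposed), nᵢ = n₁ᵢ+n₀ᵢ.
Stratum 1 (2010–2014): n₁ = 3084, n₀ = 1785, n = 4869; a·n₀/n = 2435·1785/4869 = 892.6833; c·n₁/n = 435·3084/4869 = 275.5268
Stratum 2 (2015–2019): n₁ = 2044, n₀ = 3794, n = 5838; a·n₀/n = 1456·3794/5838 = 946.2254; c·n₁/n = 1167·2044/5838 = 408.5899
RR_MH = (892.6833 + 946.2254) / (275.5268 + 408.5899) = 1838.9087 / 684.1167 = 2.68800

2.688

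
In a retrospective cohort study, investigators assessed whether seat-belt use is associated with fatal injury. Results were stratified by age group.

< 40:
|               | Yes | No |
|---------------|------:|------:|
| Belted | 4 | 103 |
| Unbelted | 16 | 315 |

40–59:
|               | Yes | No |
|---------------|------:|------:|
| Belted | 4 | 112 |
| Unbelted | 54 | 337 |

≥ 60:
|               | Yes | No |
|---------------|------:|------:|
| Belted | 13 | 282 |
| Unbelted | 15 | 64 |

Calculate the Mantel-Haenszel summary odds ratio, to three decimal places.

0.287

OR_MH = Σ(aᵢdᵢ/nᵢ) / Σ(bᵢcᵢ/nᵢ), where nᵢ is the stratum total.
Stratum 1 (< 40): n = 438; a·d/n = 4·315/438 = 2.8767; b·c/n = 103·16/438 = 3.7626
Stratum 2 (40–59): n = 507; a·d/n = 4·337/507 = 2.6588; b·c/n = 112·54/507 = 11.9290
Stratum 3 (≥ 60): n = 374; a·d/n = 13·64/374 = 2.2246; b·c/n = 282·15/374 = 11.3102
OR_MH = (2.8767 + 2.6588 + 2.2246) / (3.7626 + 11.9290 + 11.3102) = 7.7601 / 27.0017 = 0.28739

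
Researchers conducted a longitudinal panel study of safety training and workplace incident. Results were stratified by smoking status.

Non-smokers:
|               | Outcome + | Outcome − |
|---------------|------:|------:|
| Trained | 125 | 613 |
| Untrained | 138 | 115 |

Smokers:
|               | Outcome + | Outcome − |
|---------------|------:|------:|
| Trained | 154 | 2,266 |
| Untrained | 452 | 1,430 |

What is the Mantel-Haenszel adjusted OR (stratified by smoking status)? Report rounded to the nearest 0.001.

OR_MH = Σ(aᵢdᵢ/nᵢ) / Σ(bᵢcᵢ/nᵢ), where nᵢ is the stratum total.
Stratum 1 (Non-smokers): n = 991; a·d/n = 125·115/991 = 14.5055; b·c/n = 613·138/991 = 85.3623
Stratum 2 (Smokers): n = 4302; a·d/n = 154·1430/4302 = 51.1901; b·c/n = 2266·452/4302 = 238.0828
OR_MH = (14.5055 + 51.1901) / (85.3623 + 238.0828) = 65.6957 / 323.4450 = 0.20311

0.203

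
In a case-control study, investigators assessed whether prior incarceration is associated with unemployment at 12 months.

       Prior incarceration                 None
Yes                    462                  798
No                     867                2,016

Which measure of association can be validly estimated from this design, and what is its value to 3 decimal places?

1.346

Reading the table with exposure as columns: a = 462 (Prior incarceration, case), b = 867 (Prior incarceration, non-case), c = 798 (None, case), d = 2016.
This is a case-control study: participants were sampled on outcome status, so risks in the source population cannot be estimated directly — relative risk is not valid here. The odds ratio is the appropriate measure.
OR = (a·d)/(b·c) = (462 × 2016) / (867 × 798) = 931392 / 691866 = 1.34620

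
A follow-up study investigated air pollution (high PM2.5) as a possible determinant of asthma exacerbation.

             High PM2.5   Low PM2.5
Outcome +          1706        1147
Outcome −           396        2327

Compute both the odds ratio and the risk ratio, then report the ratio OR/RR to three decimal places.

3.556

Reading the table with exposure as columns: a = 1706 (High PM2.5, case), b = 396 (High PM2.5, non-case), c = 1147 (Low PM2.5, case), d = 2327.
OR = (1706·2327)/(396·1147) = 3969862/454212 = 8.74011
Risk in exposed = 1706/2102 = 0.81161; risk in unexposed = 1147/3474 = 0.33017; RR = 2.45817
OR/RR = 8.74011 / 2.45817 = 3.55553
The outcome is not rare, so the OR lies further from 1 than the RR.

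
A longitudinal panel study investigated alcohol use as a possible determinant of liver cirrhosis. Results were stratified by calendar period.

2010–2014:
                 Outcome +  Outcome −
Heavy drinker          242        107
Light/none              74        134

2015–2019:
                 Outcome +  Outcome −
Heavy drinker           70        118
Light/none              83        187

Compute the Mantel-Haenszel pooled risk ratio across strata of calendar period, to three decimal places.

1.637

RR_MH = Σ(aᵢ·n₀ᵢ/nᵢ) / Σ(cᵢ·n₁ᵢ/nᵢ), with n₁ᵢ = aᵢ+bᵢ (exposed), n₀ᵢ = cᵢ+dᵢ (unexposed), nᵢ = n₁ᵢ+n₀ᵢ.
Stratum 1 (2010–2014): n₁ = 349, n₀ = 208, n = 557; a·n₀/n = 242·208/557 = 90.3698; c·n₁/n = 74·349/557 = 46.3662
Stratum 2 (2015–2019): n₁ = 188, n₀ = 270, n = 458; a·n₀/n = 70·270/458 = 41.2664; c·n₁/n = 83·188/458 = 34.0699
RR_MH = (90.3698 + 41.2664) / (46.3662 + 34.0699) = 131.6362 / 80.4361 = 1.63653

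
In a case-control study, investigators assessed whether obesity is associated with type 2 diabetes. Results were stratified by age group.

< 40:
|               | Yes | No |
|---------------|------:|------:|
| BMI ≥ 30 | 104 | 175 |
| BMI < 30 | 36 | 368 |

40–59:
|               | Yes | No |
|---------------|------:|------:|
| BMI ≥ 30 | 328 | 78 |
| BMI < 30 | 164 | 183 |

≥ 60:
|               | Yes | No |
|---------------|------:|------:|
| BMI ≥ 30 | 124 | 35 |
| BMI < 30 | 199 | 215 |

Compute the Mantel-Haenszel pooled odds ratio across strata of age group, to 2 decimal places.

OR_MH = Σ(aᵢdᵢ/nᵢ) / Σ(bᵢcᵢ/nᵢ), where nᵢ is the stratum total.
Stratum 1 (< 40): n = 683; a·d/n = 104·368/683 = 56.0351; b·c/n = 175·36/683 = 9.2240
Stratum 2 (40–59): n = 753; a·d/n = 328·183/753 = 79.7131; b·c/n = 78·164/753 = 16.9880
Stratum 3 (≥ 60): n = 573; a·d/n = 124·215/573 = 46.5271; b·c/n = 35·199/573 = 12.1553
OR_MH = (56.0351 + 79.7131 + 46.5271) / (9.2240 + 16.9880 + 12.1553) = 182.2753 / 38.3674 = 4.75079

4.75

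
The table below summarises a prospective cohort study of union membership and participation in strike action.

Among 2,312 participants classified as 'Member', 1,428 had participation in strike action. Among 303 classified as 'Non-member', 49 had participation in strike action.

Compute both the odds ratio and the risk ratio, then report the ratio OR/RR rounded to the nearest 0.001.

From the description: a = 1428, b = 884, c = 49, d = 254.
OR = (1428·254)/(884·49) = 362712/43316 = 8.37363
Risk in exposed = 1428/2312 = 0.61765; risk in unexposed = 49/303 = 0.16172; RR = 3.81933
OR/RR = 8.37363 / 3.81933 = 2.19243
The outcome is not rare, so the OR lies further from 1 than the RR.

2.192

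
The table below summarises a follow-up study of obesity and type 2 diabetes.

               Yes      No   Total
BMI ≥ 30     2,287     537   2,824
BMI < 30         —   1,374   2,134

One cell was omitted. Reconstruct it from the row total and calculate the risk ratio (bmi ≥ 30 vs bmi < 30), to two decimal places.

The missing cell is in the unexposed row: 2134 − 1374 = 760.
So a = 2287, b = 537, c = 760, d = 1374.
RR = [a/(a+b)] / [c/(c+d)] = (2287/2824) / (760/2134) = 0.80984/0.35614 = 2.27396

2.27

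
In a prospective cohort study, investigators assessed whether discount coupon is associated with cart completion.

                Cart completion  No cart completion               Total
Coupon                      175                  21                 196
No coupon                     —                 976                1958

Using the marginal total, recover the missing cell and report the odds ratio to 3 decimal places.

8.282

The missing cell is in the unexposed row: 1958 − 976 = 982.
So a = 175, b = 21, c = 982, d = 976.
OR = (a·d)/(b·c) = (175 × 976) / (21 × 982) = 170800 / 20622 = 8.28242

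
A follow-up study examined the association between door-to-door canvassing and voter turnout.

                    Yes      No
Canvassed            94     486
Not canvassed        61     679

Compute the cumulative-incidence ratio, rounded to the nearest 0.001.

Cells: a = 94, b = 486, c = 61, d = 679.
Risk in exposed = 94/580 = 0.16207; risk in unexposed = 61/740 = 0.08243.
RR = 0.16207 / 0.08243 = 1.96608
The risk among the exposed is 1.97 times that among the unexposed.

1.966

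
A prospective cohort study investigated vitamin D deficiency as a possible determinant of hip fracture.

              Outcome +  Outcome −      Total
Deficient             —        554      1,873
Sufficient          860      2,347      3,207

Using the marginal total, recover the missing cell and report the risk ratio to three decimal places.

The missing cell is in the exposed row: 1873 − 554 = 1319.
So a = 1319, b = 554, c = 860, d = 2347.
RR = [a/(a+b)] / [c/(c+d)] = (1319/1873) / (860/3207) = 0.70422/0.26816 = 2.62608

2.626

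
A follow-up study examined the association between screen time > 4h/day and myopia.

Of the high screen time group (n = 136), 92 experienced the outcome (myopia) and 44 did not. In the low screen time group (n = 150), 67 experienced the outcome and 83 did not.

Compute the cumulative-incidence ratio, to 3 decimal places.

1.514

From the description: a = 92, b = 44, c = 67, d = 83.
Risk in exposed = 92/136 = 0.67647; risk in unexposed = 67/150 = 0.44667.
RR = 0.67647 / 0.44667 = 1.51449
The risk among the exposed is 1.51 times that among the unexposed.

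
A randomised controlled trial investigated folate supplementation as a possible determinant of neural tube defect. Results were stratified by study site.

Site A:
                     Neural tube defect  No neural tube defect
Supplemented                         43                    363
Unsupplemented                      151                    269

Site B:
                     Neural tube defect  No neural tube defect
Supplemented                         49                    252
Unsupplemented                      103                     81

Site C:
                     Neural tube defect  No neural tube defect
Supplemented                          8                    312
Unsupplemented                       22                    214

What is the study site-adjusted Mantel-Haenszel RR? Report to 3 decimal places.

RR_MH = Σ(aᵢ·n₀ᵢ/nᵢ) / Σ(cᵢ·n₁ᵢ/nᵢ), with n₁ᵢ = aᵢ+bᵢ (exposed), n₀ᵢ = cᵢ+dᵢ (unexposed), nᵢ = n₁ᵢ+n₀ᵢ.
Stratum 1 (Site A): n₁ = 406, n₀ = 420, n = 826; a·n₀/n = 43·420/826 = 21.8644; c·n₁/n = 151·406/826 = 74.2203
Stratum 2 (Site B): n₁ = 301, n₀ = 184, n = 485; a·n₀/n = 49·184/485 = 18.5897; c·n₁/n = 103·301/485 = 63.9237
Stratum 3 (Site C): n₁ = 320, n₀ = 236, n = 556; a·n₀/n = 8·236/556 = 3.3957; c·n₁/n = 22·320/556 = 12.6619
RR_MH = (21.8644 + 18.5897 + 3.3957) / (74.2203 + 63.9237 + 12.6619) = 43.8498 / 150.8059 = 0.29077

0.291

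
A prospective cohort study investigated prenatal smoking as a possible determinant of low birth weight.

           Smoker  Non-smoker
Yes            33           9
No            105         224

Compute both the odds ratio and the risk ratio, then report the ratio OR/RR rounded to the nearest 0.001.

1.264

Reading the table with exposure as columns: a = 33 (Smoker, case), b = 105 (Smoker, non-case), c = 9 (Non-smoker, case), d = 224.
OR = (33·224)/(105·9) = 7392/945 = 7.82222
Risk in exposed = 33/138 = 0.23913; risk in unexposed = 9/233 = 0.03863; RR = 6.19082
OR/RR = 7.82222 / 6.19082 = 1.26352
The outcome is not rare, so the OR lies further from 1 than the RR.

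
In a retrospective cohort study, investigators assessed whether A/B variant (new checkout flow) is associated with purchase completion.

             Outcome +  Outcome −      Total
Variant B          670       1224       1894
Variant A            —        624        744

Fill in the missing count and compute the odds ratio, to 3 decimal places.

2.846

The missing cell is in the unexposed row: 744 − 624 = 120.
So a = 670, b = 1224, c = 120, d = 624.
OR = (a·d)/(b·c) = (670 × 624) / (1224 × 120) = 418080 / 146880 = 2.84641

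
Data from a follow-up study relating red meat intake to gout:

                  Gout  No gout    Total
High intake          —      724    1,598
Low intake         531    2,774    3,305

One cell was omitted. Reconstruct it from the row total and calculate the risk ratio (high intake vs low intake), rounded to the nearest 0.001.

3.404

The missing cell is in the exposed row: 1598 − 724 = 874.
So a = 874, b = 724, c = 531, d = 2774.
RR = [a/(a+b)] / [c/(c+d)] = (874/1598) / (531/3305) = 0.54693/0.16067 = 3.40417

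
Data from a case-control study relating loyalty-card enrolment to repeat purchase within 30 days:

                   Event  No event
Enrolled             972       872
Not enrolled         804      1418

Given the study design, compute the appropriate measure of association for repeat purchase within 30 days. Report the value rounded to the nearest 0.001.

1.966

Cells: a = 972, b = 872, c = 804, d = 1418.
This is a case-control study: participants were sampled on outcome status, so risks in the source population cannot be estimated directly — relative risk is not valid here. The odds ratio is the appropriate measure.
OR = (a·d)/(b·c) = (972 × 1418) / (872 × 804) = 1378296 / 701088 = 1.96594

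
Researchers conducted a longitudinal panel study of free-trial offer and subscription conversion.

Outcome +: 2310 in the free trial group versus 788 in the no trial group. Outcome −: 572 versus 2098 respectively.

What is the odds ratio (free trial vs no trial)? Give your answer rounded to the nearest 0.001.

From the description: a = 2310, b = 572, c = 788, d = 2098.
OR = (a·d)/(b·c) = (2310 × 2098) / (572 × 788) = 4846380 / 450736 = 10.75215
The odds of subscription conversion are about 10.75 times as high in the free trial group.

10.752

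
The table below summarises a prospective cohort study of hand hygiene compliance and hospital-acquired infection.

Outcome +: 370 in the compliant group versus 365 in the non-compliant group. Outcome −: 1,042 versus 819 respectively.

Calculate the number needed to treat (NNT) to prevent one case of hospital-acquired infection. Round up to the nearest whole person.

22

Risk in treated group = 370/1412 = 0.26204; risk in control = 365/1184 = 0.30828.
Absolute risk reduction = 0.30828 − 0.26204 = 0.04624
NNT = 1 / ARR = 1 / 0.04624 = 21.628 → round up → 22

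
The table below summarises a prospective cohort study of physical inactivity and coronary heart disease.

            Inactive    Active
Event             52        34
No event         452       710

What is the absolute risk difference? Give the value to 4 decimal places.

0.0575

Reading the table with exposure as columns: a = 52 (Inactive, case), b = 452 (Inactive, non-case), c = 34 (Active, case), d = 710.
Risk in exposed = 52/504 = 0.103175; risk in unexposed = 34/744 = 0.045699.
Risk difference = 0.103175 − 0.045699 = 0.057476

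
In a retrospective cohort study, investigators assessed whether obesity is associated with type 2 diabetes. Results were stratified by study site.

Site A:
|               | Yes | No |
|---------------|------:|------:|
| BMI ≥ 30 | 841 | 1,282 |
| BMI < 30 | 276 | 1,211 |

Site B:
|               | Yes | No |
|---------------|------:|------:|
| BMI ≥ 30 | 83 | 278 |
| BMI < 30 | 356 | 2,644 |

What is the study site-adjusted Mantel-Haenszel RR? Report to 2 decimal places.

2.10

RR_MH = Σ(aᵢ·n₀ᵢ/nᵢ) / Σ(cᵢ·n₁ᵢ/nᵢ), with n₁ᵢ = aᵢ+bᵢ (exposed), n₀ᵢ = cᵢ+dᵢ (unexposed), nᵢ = n₁ᵢ+n₀ᵢ.
Stratum 1 (Site A): n₁ = 2123, n₀ = 1487, n = 3610; a·n₀/n = 841·1487/3610 = 346.4175; c·n₁/n = 276·2123/3610 = 162.3125
Stratum 2 (Site B): n₁ = 361, n₀ = 3000, n = 3361; a·n₀/n = 83·3000/3361 = 74.0851; c·n₁/n = 356·361/3361 = 38.2374
RR_MH = (346.4175 + 74.0851) / (162.3125 + 38.2374) = 420.5025 / 200.5499 = 2.09675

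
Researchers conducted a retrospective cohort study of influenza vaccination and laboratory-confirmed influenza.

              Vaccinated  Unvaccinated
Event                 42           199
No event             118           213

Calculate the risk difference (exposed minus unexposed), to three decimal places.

-0.221

Reading the table with exposure as columns: a = 42 (Vaccinated, case), b = 118 (Vaccinated, non-case), c = 199 (Unvaccinated, case), d = 213.
Risk in exposed = 42/160 = 0.262500; risk in unexposed = 199/412 = 0.483010.
Risk difference = 0.262500 − 0.483010 = -0.220510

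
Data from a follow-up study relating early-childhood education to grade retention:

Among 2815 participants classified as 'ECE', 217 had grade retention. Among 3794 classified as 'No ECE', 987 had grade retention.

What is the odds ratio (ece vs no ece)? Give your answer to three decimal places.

0.238

From the description: a = 217, b = 2598, c = 987, d = 2807.
OR = (a·d)/(b·c) = (217 × 2807) / (2598 × 987) = 609119 / 2564226 = 0.23754
Exposure is associated with lower odds of grade retention (OR = 0.24 < 1).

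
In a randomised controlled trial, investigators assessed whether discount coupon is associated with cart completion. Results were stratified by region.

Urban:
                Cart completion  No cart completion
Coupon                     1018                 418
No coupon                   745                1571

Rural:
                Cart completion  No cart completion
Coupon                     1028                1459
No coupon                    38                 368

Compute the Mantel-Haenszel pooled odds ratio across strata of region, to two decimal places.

5.45

OR_MH = Σ(aᵢdᵢ/nᵢ) / Σ(bᵢcᵢ/nᵢ), where nᵢ is the stratum total.
Stratum 1 (Urban): n = 3752; a·d/n = 1018·1571/3752 = 426.2468; b·c/n = 418·745/3752 = 82.9984
Stratum 2 (Rural): n = 2893; a·d/n = 1028·368/2893 = 130.7653; b·c/n = 1459·38/2893 = 19.1642
OR_MH = (426.2468 + 130.7653) / (82.9984 + 19.1642) = 557.0121 / 102.1626 = 5.45221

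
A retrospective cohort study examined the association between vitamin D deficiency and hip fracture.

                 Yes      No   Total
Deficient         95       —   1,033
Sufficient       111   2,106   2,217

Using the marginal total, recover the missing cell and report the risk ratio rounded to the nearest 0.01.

1.84

The missing cell is in the exposed row: 1033 − 95 = 938.
So a = 95, b = 938, c = 111, d = 2106.
RR = [a/(a+b)] / [c/(c+d)] = (95/1033) / (111/2217) = 0.09197/0.05007 = 1.83682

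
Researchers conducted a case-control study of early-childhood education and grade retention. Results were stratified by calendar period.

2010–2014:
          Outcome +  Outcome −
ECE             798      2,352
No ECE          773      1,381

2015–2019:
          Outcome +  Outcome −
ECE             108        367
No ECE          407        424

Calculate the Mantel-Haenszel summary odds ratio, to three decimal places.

OR_MH = Σ(aᵢdᵢ/nᵢ) / Σ(bᵢcᵢ/nᵢ), where nᵢ is the stratum total.
Stratum 1 (2010–2014): n = 5304; a·d/n = 798·1381/5304 = 207.7749; b·c/n = 2352·773/5304 = 342.7783
Stratum 2 (2015–2019): n = 1306; a·d/n = 108·424/1306 = 35.0628; b·c/n = 367·407/1306 = 114.3714
OR_MH = (207.7749 + 35.0628) / (342.7783 + 114.3714) = 242.8377 / 457.1496 = 0.53120

0.531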